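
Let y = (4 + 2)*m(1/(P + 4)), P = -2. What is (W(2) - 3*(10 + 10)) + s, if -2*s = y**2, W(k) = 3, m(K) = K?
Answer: -123/2 ≈ -61.500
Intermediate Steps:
y = 3 (y = (4 + 2)/(-2 + 4) = 6/2 = 6*(1/2) = 3)
s = -9/2 (s = -1/2*3**2 = -1/2*9 = -9/2 ≈ -4.5000)
(W(2) - 3*(10 + 10)) + s = (3 - 3*(10 + 10)) - 9/2 = (3 - 3*20) - 9/2 = (3 - 60) - 9/2 = -57 - 9/2 = -123/2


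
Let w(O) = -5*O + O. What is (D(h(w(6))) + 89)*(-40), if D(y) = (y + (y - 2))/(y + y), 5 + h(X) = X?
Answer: -104440/29 ≈ -3601.4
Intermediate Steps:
w(O) = -4*O
h(X) = -5 + X
D(y) = (-2 + 2*y)/(2*y) (D(y) = (y + (-2 + y))/((2*y)) = (-2 + 2*y)*(1/(2*y)) = (-2 + 2*y)/(2*y))
(D(h(w(6))) + 89)*(-40) = ((-1 + (-5 - 4*6))/(-5 - 4*6) + 89)*(-40) = ((-1 + (-5 - 24))/(-5 - 24) + 89)*(-40) = ((-1 - 29)/(-29) + 89)*(-40) = (-1/29*(-30) + 89)*(-40) = (30/29 + 89)*(-40) = (2611/29)*(-40) = -104440/29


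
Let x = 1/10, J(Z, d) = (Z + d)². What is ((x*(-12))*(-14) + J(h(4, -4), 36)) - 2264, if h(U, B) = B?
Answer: -6116/5 ≈ -1223.2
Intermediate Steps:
x = ⅒ (x = 1*(⅒) = ⅒ ≈ 0.10000)
((x*(-12))*(-14) + J(h(4, -4), 36)) - 2264 = (((⅒)*(-12))*(-14) + (-4 + 36)²) - 2264 = (-6/5*(-14) + 32²) - 2264 = (84/5 + 1024) - 2264 = 5204/5 - 2264 = -6116/5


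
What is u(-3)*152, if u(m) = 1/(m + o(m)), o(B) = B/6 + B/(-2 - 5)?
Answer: -2128/43 ≈ -49.488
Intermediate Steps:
o(B) = B/42 (o(B) = B*(⅙) + B/(-7) = B/6 + B*(-⅐) = B/6 - B/7 = B/42)
u(m) = 42/(43*m) (u(m) = 1/(m + m/42) = 1/(43*m/42) = 42/(43*m))
u(-3)*152 = ((42/43)/(-3))*152 = ((42/43)*(-⅓))*152 = -14/43*152 = -2128/43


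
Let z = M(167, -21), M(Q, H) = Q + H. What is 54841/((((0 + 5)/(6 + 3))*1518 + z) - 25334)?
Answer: -164523/73034 ≈ -2.2527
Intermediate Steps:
M(Q, H) = H + Q
z = 146 (z = -21 + 167 = 146)
54841/((((0 + 5)/(6 + 3))*1518 + z) - 25334) = 54841/((((0 + 5)/(6 + 3))*1518 + 146) - 25334) = 54841/(((5/9)*1518 + 146) - 25334) = 54841/((2530/3 + 146) - 25334) = 54841/(2968/3 - 25334) = 54841/(-73034/3) = 54841*(-3/73034) = -164523/73034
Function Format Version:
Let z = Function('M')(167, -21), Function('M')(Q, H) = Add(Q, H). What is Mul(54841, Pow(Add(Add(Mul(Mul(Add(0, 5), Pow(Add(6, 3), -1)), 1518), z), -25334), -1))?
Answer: Rational(-164523, 73034) ≈ -2.2527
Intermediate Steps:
Function('M')(Q, H) = Add(H, Q)
z = 146 (z = Add(-21, 167) = 146)
Mul(54841, Pow(Add(Add(Mul(Mul(Add(0, 5), Pow(Add(6, 3), -1)), 1518), z), -25334), -1)) = Mul(54841, Pow(Add(Add(Mul(Mul(Add(0, 5), Pow(Add(6, 3), -1)), 1518), 146), -25334), -1)) = Mul(54841, Pow(Add(Add(Mul(Mul(5, Pow(9, -1)), 1518), 146), -25334), -1)) = Mul(54841, Pow(Add(Add(Mul(Mul(5, Rational(1, 9)), 1518), 146), -25334), -1)) = Mul(54841, Pow(Add(Add(Mul(Rational(5, 9), 1518), 146), -25334), -1)) = Mul(54841, Pow(Add(Add(Rational(2530, 3), 146), -25334), -1)) = Mul(54841, Pow(Add(Rational(2968, 3), -25334), -1)) = Mul(54841, Pow(Rational(-73034, 3), -1)) = Mul(54841, Rational(-3, 73034)) = Rational(-164523, 73034)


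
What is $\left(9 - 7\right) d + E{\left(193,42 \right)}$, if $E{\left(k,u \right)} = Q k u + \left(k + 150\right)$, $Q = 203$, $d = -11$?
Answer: $1645839$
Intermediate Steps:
$E{\left(k,u \right)} = 150 + k + 203 k u$ ($E{\left(k,u \right)} = 203 k u + \left(k + 150\right) = 203 k u + \left(150 + k\right) = 150 + k + 203 k u$)
$\left(9 - 7\right) d + E{\left(193,42 \right)} = \left(9 - 7\right) \left(-11\right) + \left(150 + 193 + 203 \cdot 193 \cdot 42\right) = 2 \left(-11\right) + \left(150 + 193 + 1645518\right) = -22 + 1645861 = 1645839$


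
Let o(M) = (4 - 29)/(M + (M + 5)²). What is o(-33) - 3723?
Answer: -2795998/751 ≈ -3723.0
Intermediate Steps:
o(M) = -25/(M + (5 + M)²)
o(-33) - 3723 = -25/(-33 + (5 - 33)²) - 3723 = -25/(-33 + (-28)²) - 3723 = -25/(-33 + 784) - 3723 = -25/751 - 3723 = -2795998/751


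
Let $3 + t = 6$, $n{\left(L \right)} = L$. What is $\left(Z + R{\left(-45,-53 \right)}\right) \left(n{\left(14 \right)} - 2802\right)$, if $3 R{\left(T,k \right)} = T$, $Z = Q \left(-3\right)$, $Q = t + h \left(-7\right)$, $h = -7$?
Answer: $476748$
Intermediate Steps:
$t = 3$ ($t = -3 + 6 = 3$)
$Q = 52$ ($Q = 3 - -49 = 3 + 49 = 52$)
$Z = -156$ ($Z = 52 \left(-3\right) = -156$)
$R{\left(T,k \right)} = \frac{T}{3}$
$\left(Z + R{\left(-45,-53 \right)}\right) \left(n{\left(14 \right)} - 2802\right) = \left(-156 + \frac{1}{3} \left(-45\right)\right) \left(14 - 2802\right) = \left(-156 - 15\right) \left(-2788\right) = \left(-171\right) \left(-2788\right) = 476748$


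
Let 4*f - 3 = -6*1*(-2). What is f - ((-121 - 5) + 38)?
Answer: 367/4 ≈ 91.750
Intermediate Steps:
f = 15/4 (f = ¾ + (-6*1*(-2))/4 = ¾ + (-6*(-2))/4 = ¾ + (¼)*12 = ¾ + 3 = 15/4 ≈ 3.7500)
f - ((-121 - 5) + 38) = 15/4 - ((-121 - 5) + 38) = 15/4 - (-126 + 38) = 15/4 - 1*(-88) = 15/4 + 88 = 367/4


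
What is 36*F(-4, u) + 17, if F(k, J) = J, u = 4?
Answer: 161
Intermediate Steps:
36*F(-4, u) + 17 = 36*4 + 17 = 144 + 17 = 161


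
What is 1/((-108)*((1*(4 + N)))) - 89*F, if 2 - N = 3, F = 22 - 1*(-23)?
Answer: -1297621/324 ≈ -4005.0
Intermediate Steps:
F = 45 (F = 22 + 23 = 45)
N = -1 (N = 2 - 1*3 = 2 - 3 = -1)
1/((-108)*((1*(4 + N)))) - 89*F = 1/((-108)*((1*(4 - 1)))) - 89*45 = -1/(108*(1*3)) - 4005 = -1/108/3 - 4005 = -1/108*⅓ - 4005 = -1/324 - 4005 = -1297621/324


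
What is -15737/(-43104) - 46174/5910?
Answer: -105404357/14152480 ≈ -7.4478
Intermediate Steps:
-15737/(-43104) - 46174/5910 = -15737*(-1/43104) - 46174*1/5910 = 15737/43104 - 23087/2955 = -105404357/14152480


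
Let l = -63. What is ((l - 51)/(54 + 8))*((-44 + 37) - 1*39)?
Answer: 2622/31 ≈ 84.581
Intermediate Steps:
((l - 51)/(54 + 8))*((-44 + 37) - 1*39) = ((-63 - 51)/(54 + 8))*((-44 + 37) - 1*39) = (-114/62)*(-7 - 39) = -114*1/62*(-46) = -57/31*(-46) = 2622/31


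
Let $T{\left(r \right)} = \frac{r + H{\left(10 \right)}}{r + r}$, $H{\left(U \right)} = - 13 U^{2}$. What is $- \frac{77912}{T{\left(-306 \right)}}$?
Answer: $- \frac{23841072}{803} \approx -29690.0$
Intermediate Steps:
$T{\left(r \right)} = \frac{-1300 + r}{2 r}$ ($T{\left(r \right)} = \frac{r - 13 \cdot 10^{2}}{r + r} = \frac{r - 1300}{2 r} = \left(r - 1300\right) \frac{1}{2 r} = \left(-1300 + r\right) \frac{1}{2 r} = \frac{-1300 + r}{2 r}$)
$- \frac{77912}{T{\left(-306 \right)}} = - \frac{77912}{\frac{1}{2} \frac{1}{-306} \left(-1300 - 306\right)} = - \frac{77912}{\frac{1}{2} \left(- \frac{1}{306}\right) \left(-1606\right)} = - \frac{77912}{\frac{803}{306}} = \left(-77912\right) \frac{306}{803} = - \frac{23841072}{803}$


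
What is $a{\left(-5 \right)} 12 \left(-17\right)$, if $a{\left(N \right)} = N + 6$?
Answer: $-204$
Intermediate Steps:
$a{\left(N \right)} = 6 + N$
$a{\left(-5 \right)} 12 \left(-17\right) = \left(6 - 5\right) 12 \left(-17\right) = 1 \cdot 12 \left(-17\right) = 12 \left(-17\right) = -204$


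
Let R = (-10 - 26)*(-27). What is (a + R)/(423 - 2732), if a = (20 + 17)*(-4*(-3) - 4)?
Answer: -1268/2309 ≈ -0.54916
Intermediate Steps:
R = 972 (R = -36*(-27) = 972)
a = 296 (a = 37*(12 - 4) = 37*8 = 296)
(a + R)/(423 - 2732) = (296 + 972)/(423 - 2732) = 1268/(-2309) = 1268*(-1/2309) = -1268/2309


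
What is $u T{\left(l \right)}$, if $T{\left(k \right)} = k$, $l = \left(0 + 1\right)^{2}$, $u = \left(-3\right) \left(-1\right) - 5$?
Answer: $-2$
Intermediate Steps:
$u = -2$ ($u = 3 - 5 = -2$)
$l = 1$ ($l = 1^{2} = 1$)
$u T{\left(l \right)} = \left(-2\right) 1 = -2$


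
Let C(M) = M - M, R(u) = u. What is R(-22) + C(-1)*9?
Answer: -22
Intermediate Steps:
C(M) = 0
R(-22) + C(-1)*9 = -22 + 0*9 = -22 + 0 = -22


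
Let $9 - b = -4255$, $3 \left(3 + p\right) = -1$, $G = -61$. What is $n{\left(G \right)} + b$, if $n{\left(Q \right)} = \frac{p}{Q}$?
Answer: $\frac{780322}{183} \approx 4264.1$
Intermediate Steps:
$p = - \frac{10}{3}$ ($p = -3 + \frac{1}{3} \left(-1\right) = -3 - \frac{1}{3} = - \frac{10}{3} \approx -3.3333$)
$n{\left(Q \right)} = - \frac{10}{3 Q}$
$b = 4264$ ($b = 9 - -4255 = 9 + 4255 = 4264$)
$n{\left(G \right)} + b = - \frac{10}{3 \left(-61\right)} + 4264 = \left(- \frac{10}{3}\right) \left(- \frac{1}{61}\right) + 4264 = \frac{10}{183} + 4264 = \frac{780322}{183}$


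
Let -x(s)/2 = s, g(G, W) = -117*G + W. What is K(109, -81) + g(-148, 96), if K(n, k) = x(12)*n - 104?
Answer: 14692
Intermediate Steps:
g(G, W) = W - 117*G
x(s) = -2*s
K(n, k) = -104 - 24*n (K(n, k) = (-2*12)*n - 104 = -24*n - 104 = -104 - 24*n)
K(109, -81) + g(-148, 96) = (-104 - 24*109) + (96 - 117*(-148)) = (-104 - 2616) + (96 + 17316) = -2720 + 17412 = 14692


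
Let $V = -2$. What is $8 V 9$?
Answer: $-144$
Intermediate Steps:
$8 V 9 = 8 \left(-2\right) 9 = \left(-16\right) 9 = -144$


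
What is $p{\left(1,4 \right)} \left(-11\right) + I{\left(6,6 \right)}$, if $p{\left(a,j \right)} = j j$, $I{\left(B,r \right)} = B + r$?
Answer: $-164$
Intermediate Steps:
$p{\left(a,j \right)} = j^{2}$
$p{\left(1,4 \right)} \left(-11\right) + I{\left(6,6 \right)} = 4^{2} \left(-11\right) + \left(6 + 6\right) = 16 \left(-11\right) + 12 = -176 + 12 = -164$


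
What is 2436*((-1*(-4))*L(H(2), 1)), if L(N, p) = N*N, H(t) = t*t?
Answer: 155904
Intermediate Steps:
H(t) = t²
L(N, p) = N²
2436*((-1*(-4))*L(H(2), 1)) = 2436*((-1*(-4))*(2²)²) = 2436*(4*4²) = 2436*(4*16) = 2436*64 = 155904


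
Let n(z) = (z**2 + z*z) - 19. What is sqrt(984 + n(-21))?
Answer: sqrt(1847) ≈ 42.977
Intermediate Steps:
n(z) = -19 + 2*z**2 (n(z) = (z**2 + z**2) - 19 = 2*z**2 - 19 = -19 + 2*z**2)
sqrt(984 + n(-21)) = sqrt(984 + (-19 + 2*(-21)**2)) = sqrt(984 + (-19 + 2*441)) = sqrt(984 + (-19 + 882)) = sqrt(984 + 863) = sqrt(1847)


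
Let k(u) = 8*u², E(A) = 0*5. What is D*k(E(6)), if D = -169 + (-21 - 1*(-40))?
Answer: 0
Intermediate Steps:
E(A) = 0
D = -150 (D = -169 + (-21 + 40) = -169 + 19 = -150)
D*k(E(6)) = -1200*0² = -1200*0 = -150*0 = 0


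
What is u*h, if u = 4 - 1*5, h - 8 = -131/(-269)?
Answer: -2283/269 ≈ -8.4870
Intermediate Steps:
h = 2283/269 (h = 8 - 131/(-269) = 8 - 131*(-1/269) = 8 + 131/269 = 2283/269 ≈ 8.4870)
u = -1 (u = 4 - 5 = -1)
u*h = -1*2283/269 = -2283/269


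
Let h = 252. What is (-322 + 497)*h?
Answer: 44100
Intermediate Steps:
(-322 + 497)*h = (-322 + 497)*252 = 175*252 = 44100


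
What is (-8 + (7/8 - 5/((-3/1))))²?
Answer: 17161/576 ≈ 29.793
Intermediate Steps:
(-8 + (7/8 - 5/((-3/1))))² = (-8 + (7*(⅛) - 5/((-3*1))))² = (-8 + (7/8 - 5/(-3)))² = (-8 + (7/8 - 5*(-⅓)))² = (-8 + (7/8 + 5/3))² = (-8 + 61/24)² = (-131/24)² = 17161/576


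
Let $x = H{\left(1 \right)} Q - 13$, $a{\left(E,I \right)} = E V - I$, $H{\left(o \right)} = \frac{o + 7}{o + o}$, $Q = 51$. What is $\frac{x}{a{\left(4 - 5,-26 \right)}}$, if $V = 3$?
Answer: $\frac{191}{23} \approx 8.3044$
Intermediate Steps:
$H{\left(o \right)} = \frac{7 + o}{2 o}$
$a{\left(E,I \right)} = - I + 3 E$ ($a{\left(E,I \right)} = E 3 - I = 3 E - I = - I + 3 E$)
$x = 191$ ($x = \frac{7 + 1}{2 \cdot 1} \cdot 51 - 13 = \frac{1}{2} \cdot 1 \cdot 8 \cdot 51 - 13 = 4 \cdot 51 - 13 = 204 - 13 = 191$)
$\frac{x}{a{\left(4 - 5,-26 \right)}} = \frac{191}{\left(-1\right) \left(-26\right) + 3 \left(4 - 5\right)} = \frac{191}{26 + 3 \left(4 - 5\right)} = \frac{191}{26 + 3 \left(-1\right)} = \frac{191}{26 - 3} = \frac{191}{23}$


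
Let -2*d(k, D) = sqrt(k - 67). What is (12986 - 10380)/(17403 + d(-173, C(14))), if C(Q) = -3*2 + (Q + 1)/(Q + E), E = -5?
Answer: 15117406/100954823 + 5212*I*sqrt(15)/302864469 ≈ 0.14974 + 6.665e-5*I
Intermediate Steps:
C(Q) = -6 + (1 + Q)/(-5 + Q) (C(Q) = -3*2 + (Q + 1)/(Q - 5) = -6 + (1 + Q)/(-5 + Q))
d(k, D) = -sqrt(-67 + k)/2 (d(k, D) = -sqrt(k - 67)/2 = -sqrt(-67 + k)/2)
(12986 - 10380)/(17403 + d(-173, C(14))) = (12986 - 10380)/(17403 - sqrt(-67 - 173)/2) = 2606/(17403 - 2*I*sqrt(15))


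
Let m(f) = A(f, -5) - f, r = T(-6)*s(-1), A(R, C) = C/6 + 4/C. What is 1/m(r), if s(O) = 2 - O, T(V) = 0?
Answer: -30/49 ≈ -0.61224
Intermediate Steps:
A(R, C) = 4/C + C/6 (A(R, C) = C*(⅙) + 4/C = C/6 + 4/C = 4/C + C/6)
r = 0 (r = 0*(2 - 1*(-1)) = 0*(2 + 1) = 0*3 = 0)
m(f) = -49/30 - f (m(f) = (4/(-5) + (⅙)*(-5)) - f = (4*(-⅕) - ⅚) - f = (-⅘ - ⅚) - f = -49/30 - f)
1/m(r) = 1/(-49/30 - 1*0) = 1/(-49/30 + 0) = 1/(-49/30) = -30/49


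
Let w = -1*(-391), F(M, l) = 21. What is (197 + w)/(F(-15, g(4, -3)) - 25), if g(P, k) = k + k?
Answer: -147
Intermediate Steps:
g(P, k) = 2*k
w = 391
(197 + w)/(F(-15, g(4, -3)) - 25) = (197 + 391)/(21 - 25) = 588/(-4) = 588*(-¼) = -147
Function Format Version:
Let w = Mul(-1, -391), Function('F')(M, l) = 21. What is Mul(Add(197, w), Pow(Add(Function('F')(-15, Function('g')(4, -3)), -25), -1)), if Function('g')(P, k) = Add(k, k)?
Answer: -147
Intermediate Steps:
Function('g')(P, k) = Mul(2, k)
w = 391
Mul(Add(197, w), Pow(Add(Function('F')(-15, Function('g')(4, -3)), -25), -1)) = Mul(Add(197, 391), Pow(Add(21, -25), -1)) = Mul(588, Pow(-4, -1)) = Mul(588, Rational(-1, 4)) = -147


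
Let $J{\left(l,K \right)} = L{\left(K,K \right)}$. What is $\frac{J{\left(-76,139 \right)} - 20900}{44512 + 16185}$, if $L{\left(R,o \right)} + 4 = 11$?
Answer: $- \frac{20893}{60697} \approx -0.34422$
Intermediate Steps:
$L{\left(R,o \right)} = 7$ ($L{\left(R,o \right)} = -4 + 11 = 7$)
$J{\left(l,K \right)} = 7$
$\frac{J{\left(-76,139 \right)} - 20900}{44512 + 16185} = \frac{7 - 20900}{44512 + 16185} = - \frac{20893}{60697}$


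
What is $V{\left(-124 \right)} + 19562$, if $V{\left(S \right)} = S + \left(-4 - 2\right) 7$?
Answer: $19396$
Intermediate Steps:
$V{\left(S \right)} = -42 + S$ ($V{\left(S \right)} = S - 42 = -42 + S$)
$V{\left(-124 \right)} + 19562 = \left(-42 - 124\right) + 19562 = -166 + 19562 = 19396$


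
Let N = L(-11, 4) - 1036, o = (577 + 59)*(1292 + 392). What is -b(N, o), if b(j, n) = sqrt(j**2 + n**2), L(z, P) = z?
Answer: -3*sqrt(127454833865) ≈ -1.0710e+6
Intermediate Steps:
o = 1071024 (o = 636*1684 = 1071024)
N = -1047 (N = -11 - 1036 = -1047)
-b(N, o) = -sqrt((-1047)**2 + 1071024**2) = -sqrt(1096209 + 1147092408576) = -sqrt(1147093504785) = -3*sqrt(127454833865)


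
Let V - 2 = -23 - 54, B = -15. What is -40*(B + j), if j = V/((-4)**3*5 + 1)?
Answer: 188400/319 ≈ 590.60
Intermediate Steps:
V = -75 (V = 2 + (-23 - 54) = 2 - 77 = -75)
j = 75/319 (j = -75/((-4)**3*5 + 1) = -75/(-64*5 + 1) = -75/(-320 + 1) = -75/(-319) = -75*(-1/319) = 75/319 ≈ 0.23511)
-40*(B + j) = -40*(-15 + 75/319) = -40*(-4710/319) = 188400/319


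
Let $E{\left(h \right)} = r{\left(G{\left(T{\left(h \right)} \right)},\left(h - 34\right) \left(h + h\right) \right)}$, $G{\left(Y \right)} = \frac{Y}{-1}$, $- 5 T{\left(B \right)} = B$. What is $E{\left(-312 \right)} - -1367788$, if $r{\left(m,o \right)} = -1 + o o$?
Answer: $46615905003$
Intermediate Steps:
$T{\left(B \right)} = - \frac{B}{5}$
$G{\left(Y \right)} = - Y$ ($G{\left(Y \right)} = Y \left(-1\right) = - Y$)
$r{\left(m,o \right)} = -1 + o^{2}$
$E{\left(h \right)} = -1 + 4 h^{2} \left(-34 + h\right)^{2}$ ($E{\left(h \right)} = -1 + \left(\left(h - 34\right) \left(h + h\right)\right)^{2} = -1 + \left(\left(-34 + h\right) 2 h\right)^{2} = -1 + \left(2 h \left(-34 + h\right)\right)^{2} = -1 + 4 h^{2} \left(-34 + h\right)^{2}$)
$E{\left(-312 \right)} - -1367788 = \left(-1 + 4 \left(-312\right)^{2} \left(-34 - 312\right)^{2}\right) - -1367788 = \left(-1 + 4 \cdot 97344 \left(-346\right)^{2}\right) + 1367788 = \left(-1 + 4 \cdot 97344 \cdot 119716\right) + 1367788 = \left(-1 + 46614537216\right) + 1367788 = 46614537215 + 1367788 = 46615905003$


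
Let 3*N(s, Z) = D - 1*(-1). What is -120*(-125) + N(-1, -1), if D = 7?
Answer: 45008/3 ≈ 15003.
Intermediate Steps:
N(s, Z) = 8/3 (N(s, Z) = (7 - 1*(-1))/3 = (7 + 1)/3 = (1/3)*8 = 8/3)
-120*(-125) + N(-1, -1) = -120*(-125) + 8/3 = 15000 + 8/3 = 45008/3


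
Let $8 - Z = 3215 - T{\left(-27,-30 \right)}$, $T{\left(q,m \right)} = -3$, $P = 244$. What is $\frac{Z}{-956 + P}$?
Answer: $\frac{1605}{356} \approx 4.5084$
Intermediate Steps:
$Z = -3210$ ($Z = 8 - \left(3215 - -3\right) = 8 - \left(3215 + 3\right) = 8 - 3218 = -3210$)
$\frac{Z}{-956 + P} = - \frac{3210}{-956 + 244} = - \frac{3210}{-712} = \left(-3210\right) \left(- \frac{1}{712}\right) = \frac{1605}{356}$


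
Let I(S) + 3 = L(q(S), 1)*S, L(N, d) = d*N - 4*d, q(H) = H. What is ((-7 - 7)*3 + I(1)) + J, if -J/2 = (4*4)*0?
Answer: -48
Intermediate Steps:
L(N, d) = -4*d + N*d (L(N, d) = N*d - 4*d = -4*d + N*d)
J = 0 (J = -2*4*4*0 = -32*0 = -2*0 = 0)
I(S) = -3 + S*(-4 + S) (I(S) = -3 + (1*(-4 + S))*S = -3 + (-4 + S)*S = -3 + S*(-4 + S))
((-7 - 7)*3 + I(1)) + J = ((-7 - 7)*3 + (-3 + 1*(-4 + 1))) + 0 = (-14*3 + (-3 + 1*(-3))) + 0 = (-42 + (-3 - 3)) + 0 = (-42 - 6) + 0 = -48 + 0 = -48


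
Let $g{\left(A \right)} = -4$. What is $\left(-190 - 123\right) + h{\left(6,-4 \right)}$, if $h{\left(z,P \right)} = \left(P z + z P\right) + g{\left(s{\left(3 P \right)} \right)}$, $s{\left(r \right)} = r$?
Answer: $-365$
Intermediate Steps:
$h{\left(z,P \right)} = -4 + 2 P z$ ($h{\left(z,P \right)} = \left(P z + z P\right) - 4 = \left(P z + P z\right) - 4 = 2 P z - 4 = -4 + 2 P z$)
$\left(-190 - 123\right) + h{\left(6,-4 \right)} = \left(-190 - 123\right) + \left(-4 + 2 \left(-4\right) 6\right) = \left(-190 - 123\right) - 52 = -313 - 52 = -365$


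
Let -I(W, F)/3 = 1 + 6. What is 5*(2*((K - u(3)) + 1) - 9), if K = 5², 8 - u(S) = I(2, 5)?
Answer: -75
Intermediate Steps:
I(W, F) = -21 (I(W, F) = -3*(1 + 6) = -3*7 = -21)
u(S) = 29 (u(S) = 8 - 1*(-21) = 8 + 21 = 29)
K = 25
5*(2*((K - u(3)) + 1) - 9) = 5*(2*((25 - 1*29) + 1) - 9) = 5*(2*((25 - 29) + 1) - 9) = 5*(2*(-4 + 1) - 9) = 5*(2*(-3) - 9) = 5*(-6 - 9) = 5*(-15) = -75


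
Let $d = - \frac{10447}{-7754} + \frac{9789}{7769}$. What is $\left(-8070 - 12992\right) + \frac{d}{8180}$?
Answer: $- \frac{10378720670527511}{492769956680} \approx -21062.0$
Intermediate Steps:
$d = \frac{157066649}{60240826}$ ($d = \left(-10447\right) \left(- \frac{1}{7754}\right) + 9789 \cdot \frac{1}{7769} = \frac{10447}{7754} + \frac{9789}{7769} = \frac{157066649}{60240826} \approx 2.6073$)
$\left(-8070 - 12992\right) + \frac{d}{8180} = \left(-8070 - 12992\right) + \frac{157066649}{60240826 \cdot 8180} = -21062 + \frac{157066649}{60240826} \cdot \frac{1}{8180} = -21062 + \frac{157066649}{492769956680} = - \frac{10378720670527511}{492769956680}$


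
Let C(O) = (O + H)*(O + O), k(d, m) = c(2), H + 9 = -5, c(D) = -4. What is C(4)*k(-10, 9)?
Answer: 320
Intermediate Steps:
H = -14 (H = -9 - 5 = -14)
k(d, m) = -4
C(O) = 2*O*(-14 + O) (C(O) = (O - 14)*(O + O) = (-14 + O)*(2*O) = 2*O*(-14 + O))
C(4)*k(-10, 9) = (2*4*(-14 + 4))*(-4) = (2*4*(-10))*(-4) = -80*(-4) = 320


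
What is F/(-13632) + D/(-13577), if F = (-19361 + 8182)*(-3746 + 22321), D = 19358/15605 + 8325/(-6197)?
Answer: 272634533919235018693/17898171475563840 ≈ 15233.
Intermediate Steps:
D = -9950099/96704185 (D = 19358*(1/15605) + 8325*(-1/6197) = 19358/15605 - 8325/6197 = -9950099/96704185 ≈ -0.10289)
F = -207649925 (F = -11179*18575 = -207649925)
F/(-13632) + D/(-13577) = -207649925/(-13632) - 9950099/96704185/(-13577) = -207649925*(-1/13632) - 9950099/96704185*(-1/13577) = 207649925/13632 + 9950099/1312952719745 = 272634533919235018693/17898171475563840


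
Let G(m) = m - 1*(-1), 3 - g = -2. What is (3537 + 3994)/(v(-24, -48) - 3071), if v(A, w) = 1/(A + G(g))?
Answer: -135558/55279 ≈ -2.4523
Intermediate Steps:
g = 5 (g = 3 - 1*(-2) = 3 + 2 = 5)
G(m) = 1 + m (G(m) = m + 1 = 1 + m)
v(A, w) = 1/(6 + A) (v(A, w) = 1/(A + (1 + 5)) = 1/(A + 6) = 1/(6 + A))
(3537 + 3994)/(v(-24, -48) - 3071) = (3537 + 3994)/(1/(6 - 24) - 3071) = 7531/(1/(-18) - 3071) = 7531/(-1/18 - 3071) = 7531/(-55279/18) = 7531*(-18/55279) = -135558/55279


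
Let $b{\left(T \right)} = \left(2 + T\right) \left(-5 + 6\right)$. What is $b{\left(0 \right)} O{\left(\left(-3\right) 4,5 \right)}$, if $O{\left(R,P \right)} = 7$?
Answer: $14$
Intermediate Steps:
$b{\left(T \right)} = 2 + T$ ($b{\left(T \right)} = \left(2 + T\right) 1 = 2 + T$)
$b{\left(0 \right)} O{\left(\left(-3\right) 4,5 \right)} = \left(2 + 0\right) 7 = 2 \cdot 7 = 14$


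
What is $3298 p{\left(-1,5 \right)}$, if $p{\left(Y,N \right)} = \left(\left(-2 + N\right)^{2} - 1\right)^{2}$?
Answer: $211072$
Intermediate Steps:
$p{\left(Y,N \right)} = \left(-1 + \left(-2 + N\right)^{2}\right)^{2}$
$3298 p{\left(-1,5 \right)} = 3298 \left(-1 + \left(-2 + 5\right)^{2}\right)^{2} = 3298 \left(-1 + 3^{2}\right)^{2} = 3298 \left(-1 + 9\right)^{2} = 3298 \cdot 8^{2} = 3298 \cdot 64 = 211072$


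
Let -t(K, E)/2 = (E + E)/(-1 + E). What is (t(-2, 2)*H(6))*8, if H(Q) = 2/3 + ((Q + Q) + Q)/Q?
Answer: -704/3 ≈ -234.67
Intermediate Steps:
H(Q) = 11/3 (H(Q) = 2*(1/3) + (2*Q + Q)/Q = 2/3 + (3*Q)/Q = 2/3 + 3 = 11/3)
t(K, E) = -4*E/(-1 + E) (t(K, E) = -2*(E + E)/(-1 + E) = -2*2*E/(-1 + E) = -4*E/(-1 + E))
(t(-2, 2)*H(6))*8 = (-4*2/(-1 + 2)*(11/3))*8 = (-4*2/1*(11/3))*8 = (-4*2*1*(11/3))*8 = -8*11/3*8 = -88/3*8 = -704/3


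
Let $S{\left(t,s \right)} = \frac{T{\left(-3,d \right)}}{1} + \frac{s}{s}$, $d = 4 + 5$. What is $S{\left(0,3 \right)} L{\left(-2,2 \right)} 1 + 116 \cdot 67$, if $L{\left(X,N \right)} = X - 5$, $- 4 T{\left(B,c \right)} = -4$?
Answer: $7758$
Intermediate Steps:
$d = 9$
$T{\left(B,c \right)} = 1$ ($T{\left(B,c \right)} = \left(- \frac{1}{4}\right) \left(-4\right) = 1$)
$L{\left(X,N \right)} = -5 + X$
$S{\left(t,s \right)} = 2$ ($S{\left(t,s \right)} = 1 \cdot 1^{-1} + \frac{s}{s} = 1 \cdot 1 + 1 = 1 + 1 = 2$)
$S{\left(0,3 \right)} L{\left(-2,2 \right)} 1 + 116 \cdot 67 = 2 \left(-5 - 2\right) 1 + 116 \cdot 67 = 2 \left(-7\right) 1 + 7772 = \left(-14\right) 1 + 7772 = -14 + 7772 = 7758$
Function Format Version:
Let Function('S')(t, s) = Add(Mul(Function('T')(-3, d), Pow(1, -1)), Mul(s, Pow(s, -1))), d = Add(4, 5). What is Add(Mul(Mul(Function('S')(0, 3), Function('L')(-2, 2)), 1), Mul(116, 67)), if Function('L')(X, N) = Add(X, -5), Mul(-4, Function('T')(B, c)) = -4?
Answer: 7758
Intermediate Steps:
d = 9
Function('T')(B, c) = 1 (Function('T')(B, c) = Mul(Rational(-1, 4), -4) = 1)
Function('L')(X, N) = Add(-5, X)
Function('S')(t, s) = 2 (Function('S')(t, s) = Add(Mul(1, Pow(1, -1)), Mul(s, Pow(s, -1))) = Add(Mul(1, 1), 1) = Add(1, 1) = 2)
Add(Mul(Mul(Function('S')(0, 3), Function('L')(-2, 2)), 1), Mul(116, 67)) = Add(Mul(Mul(2, Add(-5, -2)), 1), Mul(116, 67)) = Add(Mul(Mul(2, -7), 1), 7772) = Add(Mul(-14, 1), 7772) = Add(-14, 7772) = 7758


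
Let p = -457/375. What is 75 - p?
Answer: 28582/375 ≈ 76.219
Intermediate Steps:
p = -457/375 (p = -457*1/375 = -457/375 ≈ -1.2187)
75 - p = 75 - 1*(-457/375) = 75 + 457/375 = 28582/375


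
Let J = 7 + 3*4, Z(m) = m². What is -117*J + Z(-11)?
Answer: -2102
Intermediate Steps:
J = 19 (J = 7 + 12 = 19)
-117*J + Z(-11) = -117*19 + (-11)² = -2223 + 121 = -2102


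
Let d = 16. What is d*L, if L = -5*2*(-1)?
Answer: 160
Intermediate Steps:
L = 10 (L = -10*(-1) = 10)
d*L = 16*10 = 160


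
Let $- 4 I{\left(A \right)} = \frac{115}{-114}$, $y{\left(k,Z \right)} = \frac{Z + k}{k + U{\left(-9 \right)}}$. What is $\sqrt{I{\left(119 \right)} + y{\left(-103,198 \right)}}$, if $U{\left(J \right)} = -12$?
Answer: $\frac{i \sqrt{15781818}}{5244} \approx 0.75756 i$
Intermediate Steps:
$y{\left(k,Z \right)} = \frac{Z + k}{-12 + k}$ ($y{\left(k,Z \right)} = \frac{Z + k}{k - 12} = \frac{Z + k}{-12 + k}$)
$I{\left(A \right)} = \frac{115}{456}$ ($I{\left(A \right)} = - \frac{115 \frac{1}{-114}}{4} = - \frac{115 \left(- \frac{1}{114}\right)}{4} = \left(- \frac{1}{4}\right) \left(- \frac{115}{114}\right) = \frac{115}{456}$)
$\sqrt{I{\left(119 \right)} + y{\left(-103,198 \right)}} = \sqrt{\frac{115}{456} + \frac{198 - 103}{-12 - 103}} = \sqrt{\frac{115}{456} + \frac{1}{-115} \cdot 95} = \sqrt{\frac{115}{456} - \frac{19}{23}} = \sqrt{- \frac{6019}{10488}} = \frac{i \sqrt{15781818}}{5244}$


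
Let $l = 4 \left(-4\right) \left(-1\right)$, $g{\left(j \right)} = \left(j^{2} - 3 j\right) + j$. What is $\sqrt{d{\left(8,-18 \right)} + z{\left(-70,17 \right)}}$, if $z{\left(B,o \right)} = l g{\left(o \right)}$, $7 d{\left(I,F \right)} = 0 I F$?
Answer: $4 \sqrt{255} \approx 63.875$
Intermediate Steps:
$d{\left(I,F \right)} = 0$ ($d{\left(I,F \right)} = \frac{0 I F}{7} = \frac{0 F I}{7} = \frac{1}{7} \cdot 0 = 0$)
$g{\left(j \right)} = j^{2} - 2 j$
$l = 16$ ($l = \left(-16\right) \left(-1\right) = 16$)
$z{\left(B,o \right)} = 16 o \left(-2 + o\right)$
$\sqrt{d{\left(8,-18 \right)} + z{\left(-70,17 \right)}} = \sqrt{0 + 16 \cdot 17 \left(-2 + 17\right)} = \sqrt{0 + 16 \cdot 17 \cdot 15} = \sqrt{0 + 4080} = \sqrt{4080} = 4 \sqrt{255}$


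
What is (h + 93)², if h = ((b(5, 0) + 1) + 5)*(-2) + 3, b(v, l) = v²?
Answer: 1156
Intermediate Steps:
h = -59 (h = ((5² + 1) + 5)*(-2) + 3 = ((25 + 1) + 5)*(-2) + 3 = (26 + 5)*(-2) + 3 = 31*(-2) + 3 = -62 + 3 = -59)
(h + 93)² = (-59 + 93)² = 34² = 1156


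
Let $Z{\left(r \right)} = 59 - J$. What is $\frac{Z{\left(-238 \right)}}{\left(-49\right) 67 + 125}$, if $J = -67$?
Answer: $- \frac{63}{1579} \approx -0.039899$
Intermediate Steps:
$Z{\left(r \right)} = 126$ ($Z{\left(r \right)} = 59 - -67 = 59 + 67 = 126$)
$\frac{Z{\left(-238 \right)}}{\left(-49\right) 67 + 125} = \frac{126}{\left(-49\right) 67 + 125} = \frac{126}{-3283 + 125} = \frac{126}{-3158} = 126 \left(- \frac{1}{3158}\right) = - \frac{63}{1579}$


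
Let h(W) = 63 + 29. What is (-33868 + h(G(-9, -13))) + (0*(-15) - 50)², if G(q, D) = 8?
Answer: -31276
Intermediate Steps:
h(W) = 92
(-33868 + h(G(-9, -13))) + (0*(-15) - 50)² = (-33868 + 92) + (0*(-15) - 50)² = -33776 + (0 - 50)² = -33776 + (-50)² = -33776 + 2500 = -31276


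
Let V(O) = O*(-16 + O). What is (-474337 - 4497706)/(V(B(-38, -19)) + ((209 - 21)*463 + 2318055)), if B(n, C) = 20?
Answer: -4972043/2405179 ≈ -2.0672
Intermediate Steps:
(-474337 - 4497706)/(V(B(-38, -19)) + ((209 - 21)*463 + 2318055)) = (-474337 - 4497706)/(20*(-16 + 20) + ((209 - 21)*463 + 2318055)) = -4972043/(20*4 + (188*463 + 2318055)) = -4972043/(80 + (87044 + 2318055)) = -4972043/(80 + 2405099) = -4972043/2405179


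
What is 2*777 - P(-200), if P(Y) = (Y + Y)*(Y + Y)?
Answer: -158446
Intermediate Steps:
P(Y) = 4*Y² (P(Y) = (2*Y)*(2*Y) = 4*Y²)
2*777 - P(-200) = 2*777 - 4*(-200)² = 1554 - 4*40000 = 1554 - 1*160000 = 1554 - 160000 = -158446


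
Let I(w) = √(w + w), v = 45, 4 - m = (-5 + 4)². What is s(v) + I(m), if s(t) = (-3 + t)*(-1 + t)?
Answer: 1848 + √6 ≈ 1850.4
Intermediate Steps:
m = 3 (m = 4 - (-5 + 4)² = 4 - 1*(-1)² = 4 - 1*1 = 4 - 1 = 3)
s(t) = (-1 + t)*(-3 + t)
I(w) = √2*√w (I(w) = √(2*w) = √2*√w)
s(v) + I(m) = (3 + 45² - 4*45) + √2*√3 = (3 + 2025 - 180) + √6 = 1848 + √6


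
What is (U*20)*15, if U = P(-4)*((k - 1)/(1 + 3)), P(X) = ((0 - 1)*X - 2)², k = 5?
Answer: 1200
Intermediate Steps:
P(X) = (-2 - X)² (P(X) = (-X - 2)² = (-2 - X)²)
U = 4 (U = (2 - 4)²*((5 - 1)/(1 + 3)) = (-2)²*(4/4) = 4*(4*(¼)) = 4*1 = 4)
(U*20)*15 = (4*20)*15 = 80*15 = 1200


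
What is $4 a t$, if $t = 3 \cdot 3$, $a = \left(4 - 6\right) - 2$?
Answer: $-144$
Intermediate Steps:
$a = -4$ ($a = -2 - 2 = -4$)
$t = 9$
$4 a t = 4 \left(-4\right) 9 = \left(-16\right) 9 = -144$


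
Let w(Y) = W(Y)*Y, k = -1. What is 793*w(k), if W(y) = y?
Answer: 793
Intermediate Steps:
w(Y) = Y² (w(Y) = Y*Y = Y²)
793*w(k) = 793*(-1)² = 793*1 = 793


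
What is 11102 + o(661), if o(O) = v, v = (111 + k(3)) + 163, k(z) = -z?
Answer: 11373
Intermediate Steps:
v = 271 (v = (111 - 1*3) + 163 = (111 - 3) + 163 = 108 + 163 = 271)
o(O) = 271
11102 + o(661) = 11102 + 271 = 11373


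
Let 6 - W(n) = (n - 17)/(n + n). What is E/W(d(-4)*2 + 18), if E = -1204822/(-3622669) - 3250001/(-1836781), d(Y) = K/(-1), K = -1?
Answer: 186488960408680/525669917490631 ≈ 0.35476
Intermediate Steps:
d(Y) = 1 (d(Y) = -1/(-1) = -1*(-1) = 1)
W(n) = 6 - (-17 + n)/(2*n) (W(n) = 6 - (n - 17)/(n + n) = 6 - (-17 + n)/(2*n))
E = 13986672030651/6654049588489 (E = -1204822*(-1/3622669) - 3250001*(-1/1836781) = 1204822/3622669 + 3250001/1836781 = 13986672030651/6654049588489 ≈ 2.1020)
E/W(d(-4)*2 + 18) = 13986672030651/(6654049588489*(((17 + 11*(1*2 + 18))/(2*(1*2 + 18))))) = 13986672030651/(6654049588489*(((17 + 11*(2 + 18))/(2*(2 + 18))))) = 13986672030651/(6654049588489*(((1/2)*(17 + 11*20)/20))) = 13986672030651/(6654049588489*(((1/2)*(1/20)*(17 + 220)))) = 13986672030651/(6654049588489*(((1/2)*(1/20)*237))) = 13986672030651/(6654049588489*(237/40)) = (13986672030651/6654049588489)*(40/237) = 186488960408680/525669917490631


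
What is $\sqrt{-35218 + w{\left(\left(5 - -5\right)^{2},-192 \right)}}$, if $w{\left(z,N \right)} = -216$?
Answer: $i \sqrt{35434} \approx 188.24 i$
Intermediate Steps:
$\sqrt{-35218 + w{\left(\left(5 - -5\right)^{2},-192 \right)}} = \sqrt{-35218 - 216} = \sqrt{-35434} = i \sqrt{35434}$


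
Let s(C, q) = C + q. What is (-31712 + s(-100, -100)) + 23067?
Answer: -8845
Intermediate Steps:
(-31712 + s(-100, -100)) + 23067 = (-31712 + (-100 - 100)) + 23067 = (-31712 - 200) + 23067 = -31912 + 23067 = -8845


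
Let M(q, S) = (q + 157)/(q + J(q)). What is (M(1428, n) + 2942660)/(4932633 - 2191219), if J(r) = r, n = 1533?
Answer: 8404238545/7829478384 ≈ 1.0734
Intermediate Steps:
M(q, S) = (157 + q)/(2*q) (M(q, S) = (q + 157)/(q + q) = (157 + q)/((2*q)) = (157 + q)*(1/(2*q)) = (157 + q)/(2*q))
(M(1428, n) + 2942660)/(4932633 - 2191219) = ((½)*(157 + 1428)/1428 + 2942660)/(4932633 - 2191219) = ((½)*(1/1428)*1585 + 2942660)/2741414 = (1585/2856 + 2942660)*(1/2741414) = (8404238545/2856)*(1/2741414) = 8404238545/7829478384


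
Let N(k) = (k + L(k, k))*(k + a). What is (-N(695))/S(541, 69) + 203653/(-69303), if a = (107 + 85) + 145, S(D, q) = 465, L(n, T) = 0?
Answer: -3320105491/2148393 ≈ -1545.4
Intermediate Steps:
a = 337 (a = 192 + 145 = 337)
N(k) = k*(337 + k) (N(k) = (k + 0)*(k + 337) = k*(337 + k))
(-N(695))/S(541, 69) + 203653/(-69303) = -695*(337 + 695)/465 + 203653/(-69303) = -695*1032*(1/465) + 203653*(-1/69303) = -1*717240*(1/465) - 203653/69303 = -717240*1/465 - 203653/69303 = -47816/31 - 203653/69303 = -3320105491/2148393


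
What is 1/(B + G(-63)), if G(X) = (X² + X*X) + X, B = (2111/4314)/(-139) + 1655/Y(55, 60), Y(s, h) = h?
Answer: 1199292/9477500749 ≈ 0.00012654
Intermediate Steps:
B = 33076249/1199292 (B = (2111/4314)/(-139) + 1655/60 = (2111*(1/4314))*(-1/139) + 1655*(1/60) = (2111/4314)*(-1/139) + 331/12 = -2111/599646 + 331/12 = 33076249/1199292 ≈ 27.580)
G(X) = X + 2*X² (G(X) = (X² + X²) + X = 2*X² + X = X + 2*X²)
1/(B + G(-63)) = 1/(33076249/1199292 - 63*(1 + 2*(-63))) = 1/(33076249/1199292 - 63*(1 - 126)) = 1/(33076249/1199292 - 63*(-125)) = 1/(33076249/1199292 + 7875) = 1/(9477500749/1199292) = 1199292/9477500749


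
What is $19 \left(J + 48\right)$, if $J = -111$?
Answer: $-1197$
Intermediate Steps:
$19 \left(J + 48\right) = 19 \left(-111 + 48\right) = 19 \left(-63\right) = -1197$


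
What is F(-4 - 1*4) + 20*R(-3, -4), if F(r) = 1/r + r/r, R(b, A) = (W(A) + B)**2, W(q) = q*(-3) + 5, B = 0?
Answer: 46247/8 ≈ 5780.9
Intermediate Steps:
W(q) = 5 - 3*q (W(q) = -3*q + 5 = 5 - 3*q)
R(b, A) = (5 - 3*A)**2 (R(b, A) = ((5 - 3*A) + 0)**2 = (5 - 3*A)**2)
F(r) = 1 + 1/r (F(r) = 1/r + 1 = 1 + 1/r)
F(-4 - 1*4) + 20*R(-3, -4) = (1 + (-4 - 1*4))/(-4 - 1*4) + 20*(-5 + 3*(-4))**2 = (1 + (-4 - 4))/(-4 - 4) + 20*(-5 - 12)**2 = (1 - 8)/(-8) + 20*(-17)**2 = -1/8*(-7) + 20*289 = 7/8 + 5780 = 46247/8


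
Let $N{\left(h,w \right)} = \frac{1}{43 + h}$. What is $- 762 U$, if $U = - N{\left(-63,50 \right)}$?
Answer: $- \frac{381}{10} \approx -38.1$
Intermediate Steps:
$U = \frac{1}{20}$ ($U = - \frac{1}{43 - 63} = - \frac{1}{-20} = \left(-1\right) \left(- \frac{1}{20}\right) = \frac{1}{20} \approx 0.05$)
$- 762 U = \left(-762\right) \frac{1}{20} = - \frac{381}{10}$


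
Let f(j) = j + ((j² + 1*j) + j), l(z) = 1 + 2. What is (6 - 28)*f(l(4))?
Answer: -396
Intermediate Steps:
l(z) = 3
f(j) = j² + 3*j (f(j) = j + ((j² + j) + j) = j + ((j + j²) + j) = j + (j² + 2*j) = j² + 3*j)
(6 - 28)*f(l(4)) = (6 - 28)*(3*(3 + 3)) = -66*6 = -22*18 = -396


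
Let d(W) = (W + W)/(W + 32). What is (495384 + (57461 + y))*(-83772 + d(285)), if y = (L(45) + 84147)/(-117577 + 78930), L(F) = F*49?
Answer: -81052833604210986/1750157 ≈ -4.6312e+10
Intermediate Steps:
L(F) = 49*F
d(W) = 2*W/(32 + W) (d(W) = (2*W)/(32 + W) = 2*W/(32 + W))
y = -12336/5521 (y = (49*45 + 84147)/(-117577 + 78930) = (2205 + 84147)/(-38647) = 86352*(-1/38647) = -12336/5521 ≈ -2.2344)
(495384 + (57461 + y))*(-83772 + d(285)) = (495384 + (57461 - 12336/5521))*(-83772 + 2*285/(32 + 285)) = (495384 + 317229845/5521)*(-83772 + 2*285/317) = 3052244909*(-83772 + 2*285*(1/317))/5521 = 3052244909*(-83772 + 570/317)/5521 = (3052244909/5521)*(-26555154/317) = -81052833604210986/1750157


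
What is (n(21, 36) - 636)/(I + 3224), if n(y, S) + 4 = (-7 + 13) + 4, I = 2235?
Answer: -630/5459 ≈ -0.11541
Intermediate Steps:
n(y, S) = 6 (n(y, S) = -4 + ((-7 + 13) + 4) = -4 + (6 + 4) = -4 + 10 = 6)
(n(21, 36) - 636)/(I + 3224) = (6 - 636)/(2235 + 3224) = -630/5459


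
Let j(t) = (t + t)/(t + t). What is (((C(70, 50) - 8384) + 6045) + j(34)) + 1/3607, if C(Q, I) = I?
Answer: -8252815/3607 ≈ -2288.0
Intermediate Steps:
j(t) = 1 (j(t) = (2*t)/((2*t)) = (2*t)*(1/(2*t)) = 1)
(((C(70, 50) - 8384) + 6045) + j(34)) + 1/3607 = (((50 - 8384) + 6045) + 1) + 1/3607 = ((-8334 + 6045) + 1) + 1/3607 = (-2289 + 1) + 1/3607 = -2288 + 1/3607 = -8252815/3607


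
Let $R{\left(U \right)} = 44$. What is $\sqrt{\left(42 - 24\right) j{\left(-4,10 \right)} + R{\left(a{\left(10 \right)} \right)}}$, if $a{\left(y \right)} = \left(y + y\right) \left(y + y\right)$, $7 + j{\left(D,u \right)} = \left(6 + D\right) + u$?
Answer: $\sqrt{134} \approx 11.576$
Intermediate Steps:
$j{\left(D,u \right)} = -1 + D + u$ ($j{\left(D,u \right)} = -7 + \left(\left(6 + D\right) + u\right) = -7 + \left(6 + D + u\right) = -1 + D + u$)
$a{\left(y \right)} = 4 y^{2}$ ($a{\left(y \right)} = 2 y 2 y = 4 y^{2}$)
$\sqrt{\left(42 - 24\right) j{\left(-4,10 \right)} + R{\left(a{\left(10 \right)} \right)}} = \sqrt{\left(42 - 24\right) \left(-1 - 4 + 10\right) + 44} = \sqrt{18 \cdot 5 + 44} = \sqrt{90 + 44} = \sqrt{134}$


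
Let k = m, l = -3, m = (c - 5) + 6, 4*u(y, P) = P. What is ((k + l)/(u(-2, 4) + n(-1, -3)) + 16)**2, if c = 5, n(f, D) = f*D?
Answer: 4489/16 ≈ 280.56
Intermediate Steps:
n(f, D) = D*f
u(y, P) = P/4
m = 6 (m = (5 - 5) + 6 = 0 + 6 = 6)
k = 6
((k + l)/(u(-2, 4) + n(-1, -3)) + 16)**2 = ((6 - 3)/((1/4)*4 - 3*(-1)) + 16)**2 = (3/(1 + 3) + 16)**2 = (3/4 + 16)**2 = (67/4)**2 = 4489/16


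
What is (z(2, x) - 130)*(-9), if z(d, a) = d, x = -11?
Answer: 1152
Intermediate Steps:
(z(2, x) - 130)*(-9) = (2 - 130)*(-9) = -128*(-9) = 1152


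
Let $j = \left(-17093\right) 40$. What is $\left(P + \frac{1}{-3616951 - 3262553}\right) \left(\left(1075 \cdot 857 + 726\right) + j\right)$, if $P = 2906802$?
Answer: $\frac{1588329993916463389}{2293168} \approx 6.9264 \cdot 10^{11}$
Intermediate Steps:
$j = -683720$
$\left(P + \frac{1}{-3616951 - 3262553}\right) \left(\left(1075 \cdot 857 + 726\right) + j\right) = \left(2906802 + \frac{1}{-3616951 - 3262553}\right) \left(\left(1075 \cdot 857 + 726\right) - 683720\right) = \left(2906802 + \frac{1}{-6879504}\right) \left(\left(921275 + 726\right) - 683720\right) = \left(2906802 - \frac{1}{6879504}\right) \left(922001 - 683720\right) = \frac{19997355986207}{6879504} \cdot 238281 = \frac{1588329993916463389}{2293168}$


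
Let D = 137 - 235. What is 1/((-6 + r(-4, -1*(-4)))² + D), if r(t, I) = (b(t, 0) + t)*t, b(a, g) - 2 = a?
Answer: 1/226 ≈ 0.0044248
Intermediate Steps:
b(a, g) = 2 + a
r(t, I) = t*(2 + 2*t) (r(t, I) = ((2 + t) + t)*t = (2 + 2*t)*t = t*(2 + 2*t))
D = -98
1/((-6 + r(-4, -1*(-4)))² + D) = 1/((-6 + 2*(-4)*(1 - 4))² - 98) = 1/((-6 + 2*(-4)*(-3))² - 98) = 1/((-6 + 24)² - 98) = 1/(18² - 98) = 1/(324 - 98) = 1/226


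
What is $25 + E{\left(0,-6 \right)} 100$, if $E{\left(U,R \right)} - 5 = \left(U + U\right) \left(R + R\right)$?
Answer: $525$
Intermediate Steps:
$E{\left(U,R \right)} = 5 + 4 R U$ ($E{\left(U,R \right)} = 5 + \left(U + U\right) \left(R + R\right) = 5 + 2 U 2 R = 5 + 4 R U$)
$25 + E{\left(0,-6 \right)} 100 = 25 + \left(5 + 4 \left(-6\right) 0\right) 100 = 25 + \left(5 + 0\right) 100 = 25 + 5 \cdot 100 = 25 + 500 = 525$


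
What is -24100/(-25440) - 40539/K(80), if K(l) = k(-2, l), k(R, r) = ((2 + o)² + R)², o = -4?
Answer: -12890197/1272 ≈ -10134.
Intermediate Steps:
k(R, r) = (4 + R)² (k(R, r) = ((2 - 4)² + R)² = ((-2)² + R)² = (4 + R)²)
K(l) = 4 (K(l) = (4 - 2)² = 2² = 4)
-24100/(-25440) - 40539/K(80) = -24100/(-25440) - 40539/4 = -24100*(-1/25440) - 40539*¼ = 1205/1272 - 40539/4 = -12890197/1272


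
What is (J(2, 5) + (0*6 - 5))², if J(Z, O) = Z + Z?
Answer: 1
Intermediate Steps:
J(Z, O) = 2*Z
(J(2, 5) + (0*6 - 5))² = (2*2 + (0*6 - 5))² = (4 + (0 - 5))² = (4 - 5)² = (-1)² = 1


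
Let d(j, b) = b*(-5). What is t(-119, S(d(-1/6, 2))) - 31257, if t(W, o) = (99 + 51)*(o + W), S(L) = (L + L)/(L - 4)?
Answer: -342249/7 ≈ -48893.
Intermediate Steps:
d(j, b) = -5*b
S(L) = 2*L/(-4 + L) (S(L) = (2*L)/(-4 + L) = 2*L/(-4 + L))
t(W, o) = 150*W + 150*o (t(W, o) = 150*(W + o) = 150*W + 150*o)
t(-119, S(d(-1/6, 2))) - 31257 = (150*(-119) + 150*(2*(-5*2)/(-4 - 5*2))) - 31257 = (-17850 + 150*(2*(-10)/(-4 - 10))) - 31257 = (-17850 + 150*(2*(-10)/(-14))) - 31257 = (-17850 + 150*(2*(-10)*(-1/14))) - 31257 = (-17850 + 150*(10/7)) - 31257 = (-17850 + 1500/7) - 31257 = -123450/7 - 31257 = -342249/7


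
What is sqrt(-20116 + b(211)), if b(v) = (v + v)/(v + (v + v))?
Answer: I*sqrt(181038)/3 ≈ 141.83*I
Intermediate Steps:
b(v) = 2/3 (b(v) = (2*v)/(v + 2*v) = (2*v)/((3*v)) = (2*v)*(1/(3*v)) = 2/3)
sqrt(-20116 + b(211)) = sqrt(-20116 + 2/3) = sqrt(-60346/3) = I*sqrt(181038)/3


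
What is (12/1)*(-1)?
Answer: -12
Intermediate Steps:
(12/1)*(-1) = (12*1)*(-1) = 12*(-1) = -12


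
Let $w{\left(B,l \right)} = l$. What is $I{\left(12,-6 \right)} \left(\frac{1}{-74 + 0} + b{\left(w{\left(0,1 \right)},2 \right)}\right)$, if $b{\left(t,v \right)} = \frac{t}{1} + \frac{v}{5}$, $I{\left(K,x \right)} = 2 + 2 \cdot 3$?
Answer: $\frac{2052}{185} \approx 11.092$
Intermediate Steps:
$I{\left(K,x \right)} = 8$ ($I{\left(K,x \right)} = 2 + 6 = 8$)
$b{\left(t,v \right)} = t + \frac{v}{5}$ ($b{\left(t,v \right)} = t 1 + v \frac{1}{5} = t + \frac{v}{5}$)
$I{\left(12,-6 \right)} \left(\frac{1}{-74 + 0} + b{\left(w{\left(0,1 \right)},2 \right)}\right) = 8 \left(\frac{1}{-74 + 0} + \left(1 + \frac{1}{5} \cdot 2\right)\right) = 8 \left(\frac{1}{-74} + \left(1 + \frac{2}{5}\right)\right) = 8 \left(- \frac{1}{74} + \frac{7}{5}\right) = 8 \cdot \frac{513}{370} = \frac{2052}{185}$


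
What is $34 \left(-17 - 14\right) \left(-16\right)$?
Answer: $16864$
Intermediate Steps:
$34 \left(-17 - 14\right) \left(-16\right) = 34 \left(\left(-31\right) \left(-16\right)\right) = 34 \cdot 496 = 16864$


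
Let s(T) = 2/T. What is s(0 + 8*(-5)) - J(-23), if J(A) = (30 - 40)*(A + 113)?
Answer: 17999/20 ≈ 899.95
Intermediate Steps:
J(A) = -1130 - 10*A (J(A) = -10*(113 + A) = -1130 - 10*A)
s(0 + 8*(-5)) - J(-23) = 2/(0 + 8*(-5)) - (-1130 - 10*(-23)) = 2/(0 - 40) - (-1130 + 230) = 2/(-40) - 1*(-900) = 2*(-1/40) + 900 = -1/20 + 900 = 17999/20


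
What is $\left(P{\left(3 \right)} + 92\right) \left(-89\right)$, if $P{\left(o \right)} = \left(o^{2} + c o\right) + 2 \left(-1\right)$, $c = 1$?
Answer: $-9078$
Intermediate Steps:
$P{\left(o \right)} = -2 + o + o^{2}$ ($P{\left(o \right)} = \left(o^{2} + 1 o\right) + 2 \left(-1\right) = \left(o^{2} + o\right) - 2 = \left(o + o^{2}\right) - 2 = -2 + o + o^{2}$)
$\left(P{\left(3 \right)} + 92\right) \left(-89\right) = \left(\left(-2 + 3 + 3^{2}\right) + 92\right) \left(-89\right) = \left(\left(-2 + 3 + 9\right) + 92\right) \left(-89\right) = \left(10 + 92\right) \left(-89\right) = 102 \left(-89\right) = -9078$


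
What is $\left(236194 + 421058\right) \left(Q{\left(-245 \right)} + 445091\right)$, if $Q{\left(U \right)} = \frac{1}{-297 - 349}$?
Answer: $\frac{94489434499410}{323} \approx 2.9254 \cdot 10^{11}$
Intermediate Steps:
$Q{\left(U \right)} = - \frac{1}{646}$ ($Q{\left(U \right)} = \frac{1}{-646} = - \frac{1}{646}$)
$\left(236194 + 421058\right) \left(Q{\left(-245 \right)} + 445091\right) = \left(236194 + 421058\right) \left(- \frac{1}{646} + 445091\right) = 657252 \cdot \frac{287528785}{646} = \frac{94489434499410}{323}$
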